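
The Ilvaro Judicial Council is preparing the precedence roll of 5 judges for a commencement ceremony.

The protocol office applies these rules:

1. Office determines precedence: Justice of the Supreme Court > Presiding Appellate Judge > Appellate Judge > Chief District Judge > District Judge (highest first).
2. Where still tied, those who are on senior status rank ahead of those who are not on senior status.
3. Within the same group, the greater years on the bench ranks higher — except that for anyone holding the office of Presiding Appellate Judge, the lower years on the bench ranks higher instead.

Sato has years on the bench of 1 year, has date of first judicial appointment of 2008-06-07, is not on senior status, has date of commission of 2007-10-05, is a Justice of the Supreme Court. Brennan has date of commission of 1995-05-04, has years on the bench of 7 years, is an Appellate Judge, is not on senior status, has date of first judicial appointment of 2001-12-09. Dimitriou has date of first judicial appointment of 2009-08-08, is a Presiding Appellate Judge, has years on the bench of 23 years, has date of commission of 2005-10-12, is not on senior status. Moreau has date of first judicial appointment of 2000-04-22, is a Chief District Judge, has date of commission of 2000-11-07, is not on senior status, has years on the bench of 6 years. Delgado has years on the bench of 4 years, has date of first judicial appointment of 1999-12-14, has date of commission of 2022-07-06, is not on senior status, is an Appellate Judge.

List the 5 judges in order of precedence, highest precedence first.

By office: Sato (Justice of the Supreme Court); then Dimitriou (Presiding Appellate Judge); then Brennan and Delgado (Appellate Judge); then Moreau (Chief District Judge).
Brennan and Delgado are each not on senior status, so the next rule applies.
Among Brennan and Delgado, by years on the bench (higher first): Brennan (7 years) before Delgado (4 years).
Full order: Sato, Dimitriou, Brennan, Delgado, Moreau.

Sato, Dimitriou, Brennan, Delgado, Moreau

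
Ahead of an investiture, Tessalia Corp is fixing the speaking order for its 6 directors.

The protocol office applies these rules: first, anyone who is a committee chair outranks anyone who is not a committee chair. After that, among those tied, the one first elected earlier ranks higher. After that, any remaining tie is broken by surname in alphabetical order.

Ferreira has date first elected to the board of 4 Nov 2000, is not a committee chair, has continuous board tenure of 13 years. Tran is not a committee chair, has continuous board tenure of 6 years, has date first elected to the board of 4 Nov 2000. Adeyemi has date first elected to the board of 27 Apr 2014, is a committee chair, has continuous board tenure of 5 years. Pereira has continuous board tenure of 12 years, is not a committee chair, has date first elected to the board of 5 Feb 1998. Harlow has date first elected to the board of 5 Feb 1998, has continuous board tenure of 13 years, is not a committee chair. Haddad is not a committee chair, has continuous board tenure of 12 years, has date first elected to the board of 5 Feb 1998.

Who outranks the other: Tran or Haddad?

Haddad

By the first rule: Adeyemi (a committee chair); then Haddad, Harlow, Pereira, Ferreira and Tran (each not a committee chair).
Among Haddad, Harlow, Pereira, Ferreira and Tran, by date first elected to the board (earlier first): Haddad, Harlow and Pereira (5 Feb 1998) before Ferreira and Tran (4 Nov 2000).
Among Haddad, Harlow and Pereira, alphabetically by surname: Haddad before Harlow before Pereira.
Among Ferreira and Tran, alphabetically by surname: Ferreira before Tran.
So Haddad takes precedence.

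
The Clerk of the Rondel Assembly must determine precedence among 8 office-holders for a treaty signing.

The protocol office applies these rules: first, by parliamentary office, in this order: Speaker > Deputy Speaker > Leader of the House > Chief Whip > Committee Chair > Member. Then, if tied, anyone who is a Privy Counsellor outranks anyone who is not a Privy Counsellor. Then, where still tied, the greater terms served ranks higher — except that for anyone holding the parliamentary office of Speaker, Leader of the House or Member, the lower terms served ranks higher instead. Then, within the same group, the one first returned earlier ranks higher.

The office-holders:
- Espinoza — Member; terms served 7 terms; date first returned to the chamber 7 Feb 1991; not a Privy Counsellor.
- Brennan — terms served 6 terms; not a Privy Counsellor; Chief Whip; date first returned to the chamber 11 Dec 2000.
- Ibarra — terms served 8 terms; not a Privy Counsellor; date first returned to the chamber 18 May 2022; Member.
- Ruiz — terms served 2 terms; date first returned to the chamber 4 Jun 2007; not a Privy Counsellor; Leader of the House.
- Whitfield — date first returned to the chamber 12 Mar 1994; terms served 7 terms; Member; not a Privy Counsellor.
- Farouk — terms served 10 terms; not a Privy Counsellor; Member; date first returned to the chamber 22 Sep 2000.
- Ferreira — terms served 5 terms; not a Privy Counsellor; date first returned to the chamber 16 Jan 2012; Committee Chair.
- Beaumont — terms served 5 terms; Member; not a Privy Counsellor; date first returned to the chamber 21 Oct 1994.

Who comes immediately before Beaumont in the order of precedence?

Ferreira

By parliamentary office: Ruiz (Leader of the House); then Brennan (Chief Whip); then Ferreira (Committee Chair); then Beaumont, Espinoza, Whitfield, Ibarra and Farouk (Member).
Beaumont, Espinoza, Whitfield, Ibarra and Farouk are each not a Privy Counsellor, so the next rule applies.
Among Beaumont, Espinoza, Whitfield, Ibarra and Farouk, by terms served (lower first) (reversed rule for this group): Beaumont (5 terms) before Espinoza and Whitfield (7 terms) before Ibarra (8 terms) before Farouk (10 terms).
Among Espinoza and Whitfield, by date first returned to the chamber (earlier first): Espinoza (7 Feb 1991) before Whitfield (12 Mar 1994).
Order: Ruiz, Brennan, Ferreira, Beaumont, Espinoza, Whitfield, Ibarra, Farouk.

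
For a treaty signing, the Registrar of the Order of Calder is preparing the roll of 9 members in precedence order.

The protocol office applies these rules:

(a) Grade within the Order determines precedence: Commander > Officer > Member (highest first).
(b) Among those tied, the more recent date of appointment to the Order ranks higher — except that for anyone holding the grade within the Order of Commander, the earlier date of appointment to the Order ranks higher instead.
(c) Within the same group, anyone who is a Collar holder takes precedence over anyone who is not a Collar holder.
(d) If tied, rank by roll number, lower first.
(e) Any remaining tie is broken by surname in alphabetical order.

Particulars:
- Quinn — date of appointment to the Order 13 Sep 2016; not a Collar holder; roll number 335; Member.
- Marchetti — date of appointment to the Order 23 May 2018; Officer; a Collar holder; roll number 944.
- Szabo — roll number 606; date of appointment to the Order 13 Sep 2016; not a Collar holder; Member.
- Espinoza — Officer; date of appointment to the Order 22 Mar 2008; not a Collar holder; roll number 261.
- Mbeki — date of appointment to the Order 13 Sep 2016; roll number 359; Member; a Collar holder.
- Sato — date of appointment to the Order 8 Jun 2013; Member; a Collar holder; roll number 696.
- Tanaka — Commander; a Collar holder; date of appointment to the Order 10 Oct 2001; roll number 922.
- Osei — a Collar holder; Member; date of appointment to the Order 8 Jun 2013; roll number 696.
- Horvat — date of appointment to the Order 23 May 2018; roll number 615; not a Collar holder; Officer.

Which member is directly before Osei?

Szabo

By grade within the Order: Tanaka (Commander); then Marchetti, Horvat and Espinoza (Officer); then Mbeki, Quinn, Szabo, Osei and Sato (Member).
Among Marchetti, Horvat and Espinoza, by date of appointment to the Order (later first): Marchetti and Horvat (23 May 2018) before Espinoza (22 Mar 2008).
Among Marchetti and Horvat, a Collar holder before not a Collar holder: Marchetti (a Collar holder) before Horvat (not a Collar holder).
Among Mbeki, Quinn, Szabo, Osei and Sato, by date of appointment to the Order (later first): Mbeki, Quinn and Szabo (13 Sep 2016) before Osei and Sato (8 Jun 2013).
Among Mbeki, Quinn and Szabo, a Collar holder before not a Collar holder: Mbeki (a Collar holder) before Quinn and Szabo (not a Collar holder).
Among Quinn and Szabo, by roll number (lower first): Quinn (335) before Szabo (606).
Osei and Sato are each a Collar holder, so the next rule applies.
Osei and Sato both have roll number 696, so the next rule applies.
Among Osei and Sato, alphabetically by surname: Osei before Sato.
Order: Tanaka, Marchetti, Horvat, Espinoza, Mbeki, Quinn, Szabo, Osei, Sato.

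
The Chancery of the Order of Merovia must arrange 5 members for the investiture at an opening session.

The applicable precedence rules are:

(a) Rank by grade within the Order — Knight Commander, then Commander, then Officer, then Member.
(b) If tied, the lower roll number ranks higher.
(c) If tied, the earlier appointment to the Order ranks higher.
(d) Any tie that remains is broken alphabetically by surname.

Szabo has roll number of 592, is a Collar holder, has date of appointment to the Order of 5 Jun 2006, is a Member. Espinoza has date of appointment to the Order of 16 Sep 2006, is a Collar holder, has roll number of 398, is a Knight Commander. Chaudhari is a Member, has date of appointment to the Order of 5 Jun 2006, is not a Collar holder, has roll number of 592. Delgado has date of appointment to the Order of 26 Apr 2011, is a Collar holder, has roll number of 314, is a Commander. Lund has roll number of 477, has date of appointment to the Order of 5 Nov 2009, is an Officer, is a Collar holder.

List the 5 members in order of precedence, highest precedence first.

By grade within the Order: Espinoza (Knight Commander); then Delgado (Commander); then Lund (Officer); then Chaudhari and Szabo (Member).
Chaudhari and Szabo both have roll number 592, so the next rule applies.
Chaudhari and Szabo both have date of appointment to the Order 5 Jun 2006, so the next rule applies.
Among Chaudhari and Szabo, alphabetically by surname: Chaudhari before Szabo.
Full order: Espinoza, Delgado, Lund, Chaudhari, Szabo.

Espinoza, Delgado, Lund, Chaudhari, Szabo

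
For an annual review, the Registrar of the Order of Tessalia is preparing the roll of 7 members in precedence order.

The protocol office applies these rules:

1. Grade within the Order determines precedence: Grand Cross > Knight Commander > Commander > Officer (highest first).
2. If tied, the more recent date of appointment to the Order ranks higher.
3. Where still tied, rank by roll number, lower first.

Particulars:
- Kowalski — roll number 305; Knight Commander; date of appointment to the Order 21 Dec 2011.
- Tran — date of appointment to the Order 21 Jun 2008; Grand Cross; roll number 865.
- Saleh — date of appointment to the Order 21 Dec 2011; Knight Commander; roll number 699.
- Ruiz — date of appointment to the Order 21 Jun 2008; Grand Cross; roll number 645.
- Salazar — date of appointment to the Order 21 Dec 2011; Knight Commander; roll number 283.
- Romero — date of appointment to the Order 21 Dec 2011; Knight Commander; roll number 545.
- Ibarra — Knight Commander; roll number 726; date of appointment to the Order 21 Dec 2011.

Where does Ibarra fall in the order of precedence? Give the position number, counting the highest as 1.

By grade within the Order: Ruiz and Tran (Grand Cross); then Salazar, Kowalski, Romero, Saleh and Ibarra (Knight Commander).
Ruiz and Tran both have date of appointment to the Order 21 Jun 2008, so the next rule applies.
Among Ruiz and Tran, by roll number (lower first): Ruiz (645) before Tran (865).
Salazar, Kowalski, Romero, Saleh and Ibarra all have date of appointment to the Order 21 Dec 2011, so the next rule applies.
Among Salazar, Kowalski, Romero, Saleh and Ibarra, by roll number (lower first): Salazar (283) before Kowalski (305) before Romero (545) before Saleh (699) before Ibarra (726).
Order: Ruiz, Tran, Salazar, Kowalski, Romero, Saleh, Ibarra. So position 7.

7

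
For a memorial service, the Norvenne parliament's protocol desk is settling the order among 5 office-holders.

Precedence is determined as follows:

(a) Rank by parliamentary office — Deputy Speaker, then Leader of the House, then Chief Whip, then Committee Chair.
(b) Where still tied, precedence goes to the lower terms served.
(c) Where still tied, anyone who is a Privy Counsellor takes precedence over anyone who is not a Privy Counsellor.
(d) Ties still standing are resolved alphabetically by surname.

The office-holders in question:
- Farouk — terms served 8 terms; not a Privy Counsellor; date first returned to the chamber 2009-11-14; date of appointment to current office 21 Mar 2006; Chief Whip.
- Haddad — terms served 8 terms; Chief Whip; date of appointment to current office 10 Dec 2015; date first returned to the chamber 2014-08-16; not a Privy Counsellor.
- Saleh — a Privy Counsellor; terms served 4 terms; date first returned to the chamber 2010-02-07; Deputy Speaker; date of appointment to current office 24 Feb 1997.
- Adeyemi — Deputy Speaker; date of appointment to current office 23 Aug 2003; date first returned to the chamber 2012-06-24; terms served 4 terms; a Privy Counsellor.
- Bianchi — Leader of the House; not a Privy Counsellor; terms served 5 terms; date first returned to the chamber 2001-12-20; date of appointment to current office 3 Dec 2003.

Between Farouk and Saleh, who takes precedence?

Saleh

By parliamentary office: Adeyemi and Saleh (Deputy Speaker); then Bianchi (Leader of the House); then Farouk and Haddad (Chief Whip).
Adeyemi and Saleh both have terms served 4 terms, so the next rule applies.
Adeyemi and Saleh are each a Privy Counsellor, so the next rule applies.
Among Adeyemi and Saleh, alphabetically by surname: Adeyemi before Saleh.
Farouk and Haddad both have terms served 8 terms, so the next rule applies.
Farouk and Haddad are each not a Privy Counsellor, so the next rule applies.
Among Farouk and Haddad, alphabetically by surname: Farouk before Haddad.
So Saleh takes precedence.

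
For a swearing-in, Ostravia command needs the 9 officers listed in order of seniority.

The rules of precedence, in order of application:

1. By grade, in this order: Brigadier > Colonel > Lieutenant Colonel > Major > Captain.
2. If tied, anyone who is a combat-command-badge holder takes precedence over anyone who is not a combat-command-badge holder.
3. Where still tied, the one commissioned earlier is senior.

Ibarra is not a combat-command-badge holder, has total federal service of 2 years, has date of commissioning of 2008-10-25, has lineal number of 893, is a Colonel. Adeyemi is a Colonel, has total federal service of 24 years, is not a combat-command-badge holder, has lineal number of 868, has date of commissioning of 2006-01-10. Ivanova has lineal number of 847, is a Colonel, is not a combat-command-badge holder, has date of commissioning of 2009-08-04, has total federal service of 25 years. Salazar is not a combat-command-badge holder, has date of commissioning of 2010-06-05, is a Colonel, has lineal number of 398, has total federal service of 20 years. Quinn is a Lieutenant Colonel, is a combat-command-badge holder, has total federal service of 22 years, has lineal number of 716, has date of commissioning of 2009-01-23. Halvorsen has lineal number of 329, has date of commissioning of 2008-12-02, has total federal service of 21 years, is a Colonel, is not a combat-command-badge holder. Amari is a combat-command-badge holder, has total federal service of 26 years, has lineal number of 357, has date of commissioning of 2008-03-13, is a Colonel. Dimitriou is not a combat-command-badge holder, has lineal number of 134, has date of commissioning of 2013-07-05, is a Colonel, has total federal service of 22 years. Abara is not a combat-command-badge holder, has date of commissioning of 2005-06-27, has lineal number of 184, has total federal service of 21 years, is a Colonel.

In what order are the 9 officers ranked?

By grade: Amari, Abara, Adeyemi, Ibarra, Halvorsen, Ivanova, Salazar and Dimitriou (Colonel); then Quinn (Lieutenant Colonel).
Among Amari, Abara, Adeyemi, Ibarra, Halvorsen, Ivanova, Salazar and Dimitriou, a combat-command-badge holder before not a combat-command-badge holder: Amari (a combat-command-badge holder) before Abara, Adeyemi, Ibarra, Halvorsen, Ivanova, Salazar and Dimitriou (not a combat-command-badge holder).
Among Abara, Adeyemi, Ibarra, Halvorsen, Ivanova, Salazar and Dimitriou, by date of commissioning (earlier first): Abara (2005-06-27) before Adeyemi (2006-01-10) before Ibarra (2008-10-25) before Halvorsen (2008-12-02) before Ivanova (2009-08-04) before Salazar (2010-06-05) before Dimitriou (2013-07-05).
Full order: Amari, Abara, Adeyemi, Ibarra, Halvorsen, Ivanova, Salazar, Dimitriou, Quinn.

Amari, Abara, Adeyemi, Ibarra, Halvorsen, Ivanova, Salazar, Dimitriou, Quinn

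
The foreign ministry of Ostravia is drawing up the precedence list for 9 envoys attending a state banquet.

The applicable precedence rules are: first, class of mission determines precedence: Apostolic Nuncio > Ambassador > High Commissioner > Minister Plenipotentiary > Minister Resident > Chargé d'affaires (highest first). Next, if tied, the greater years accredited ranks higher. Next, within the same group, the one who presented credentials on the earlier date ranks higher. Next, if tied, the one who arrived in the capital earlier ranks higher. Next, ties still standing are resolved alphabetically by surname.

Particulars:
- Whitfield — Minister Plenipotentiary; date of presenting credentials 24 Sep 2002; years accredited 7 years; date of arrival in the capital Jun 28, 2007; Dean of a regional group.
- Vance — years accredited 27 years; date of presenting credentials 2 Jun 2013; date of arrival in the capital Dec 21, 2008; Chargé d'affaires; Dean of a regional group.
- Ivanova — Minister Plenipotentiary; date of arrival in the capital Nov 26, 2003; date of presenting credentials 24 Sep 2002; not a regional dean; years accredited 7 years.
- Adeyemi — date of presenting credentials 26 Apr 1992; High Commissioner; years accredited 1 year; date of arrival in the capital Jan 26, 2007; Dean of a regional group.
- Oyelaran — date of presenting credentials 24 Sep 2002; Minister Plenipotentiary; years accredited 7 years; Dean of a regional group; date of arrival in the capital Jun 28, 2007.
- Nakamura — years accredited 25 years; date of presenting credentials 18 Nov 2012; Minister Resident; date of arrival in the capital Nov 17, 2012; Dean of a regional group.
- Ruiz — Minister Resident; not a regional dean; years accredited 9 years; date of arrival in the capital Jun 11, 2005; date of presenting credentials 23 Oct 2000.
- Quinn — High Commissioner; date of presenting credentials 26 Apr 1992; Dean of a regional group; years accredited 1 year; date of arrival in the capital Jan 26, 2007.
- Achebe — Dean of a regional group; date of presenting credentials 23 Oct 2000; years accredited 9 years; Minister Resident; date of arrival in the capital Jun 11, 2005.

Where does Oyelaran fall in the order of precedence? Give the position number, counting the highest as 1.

By class of mission: Adeyemi and Quinn (High Commissioner); then Ivanova, Oyelaran and Whitfield (Minister Plenipotentiary); then Nakamura, Achebe and Ruiz (Minister Resident); then Vance (Chargé d'affaires).
Adeyemi and Quinn both have years accredited 1 year, so the next rule applies.
Adeyemi and Quinn both have date of presenting credentials 26 Apr 1992, so the next rule applies.
Adeyemi and Quinn both have date of arrival in the capital Jan 26, 2007, so the next rule applies.
Among Adeyemi and Quinn, alphabetically by surname: Adeyemi before Quinn.
Ivanova, Oyelaran and Whitfield all have years accredited 7 years, so the next rule applies.
Ivanova, Oyelaran and Whitfield all have date of presenting credentials 24 Sep 2002, so the next rule applies.
Among Ivanova, Oyelaran and Whitfield, by date of arrival in the capital (earlier first): Ivanova (Nov 26, 2003) before Oyelaran and Whitfield (Jun 28, 2007).
Among Oyelaran and Whitfield, alphabetically by surname: Oyelaran before Whitfield.
Among Nakamura, Achebe and Ruiz, by years accredited (higher first): Nakamura (25 years) before Achebe and Ruiz (9 years).
Achebe and Ruiz both have date of presenting credentials 23 Oct 2000, so the next rule applies.
Achebe and Ruiz both have date of arrival in the capital Jun 11, 2005, so the next rule applies.
Among Achebe and Ruiz, alphabetically by surname: Achebe before Ruiz.
Order: Adeyemi, Quinn, Ivanova, Oyelaran, Whitfield, Nakamura, Achebe, Ruiz, Vance. So position 4.

4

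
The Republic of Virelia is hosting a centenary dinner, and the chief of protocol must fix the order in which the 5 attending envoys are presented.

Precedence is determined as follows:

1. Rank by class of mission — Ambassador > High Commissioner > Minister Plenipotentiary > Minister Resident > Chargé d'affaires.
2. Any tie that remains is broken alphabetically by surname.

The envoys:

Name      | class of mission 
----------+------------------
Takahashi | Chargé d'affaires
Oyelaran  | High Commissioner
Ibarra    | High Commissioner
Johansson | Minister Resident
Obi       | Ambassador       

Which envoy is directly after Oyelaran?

Johansson

By class of mission: Obi (Ambassador); then Ibarra and Oyelaran (High Commissioner); then Johansson (Minister Resident); then Takahashi (Chargé d'affaires).
Among Ibarra and Oyelaran, alphabetically by surname: Ibarra before Oyelaran.
Order: Obi, Ibarra, Oyelaran, Johansson, Takahashi.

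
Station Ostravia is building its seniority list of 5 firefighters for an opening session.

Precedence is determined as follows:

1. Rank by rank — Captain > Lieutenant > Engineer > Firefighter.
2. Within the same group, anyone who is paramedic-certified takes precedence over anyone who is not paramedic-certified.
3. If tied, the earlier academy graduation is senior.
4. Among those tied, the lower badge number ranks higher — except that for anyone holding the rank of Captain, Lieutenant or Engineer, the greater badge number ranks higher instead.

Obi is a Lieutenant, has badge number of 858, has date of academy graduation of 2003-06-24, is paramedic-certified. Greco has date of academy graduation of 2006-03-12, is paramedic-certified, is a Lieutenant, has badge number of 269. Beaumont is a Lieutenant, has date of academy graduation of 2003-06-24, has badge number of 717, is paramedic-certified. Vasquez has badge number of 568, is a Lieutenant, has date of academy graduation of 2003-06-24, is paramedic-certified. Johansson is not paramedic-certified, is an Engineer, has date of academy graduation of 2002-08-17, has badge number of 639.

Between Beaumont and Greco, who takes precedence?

Beaumont

By rank: Obi, Beaumont, Vasquez and Greco (Lieutenant); then Johansson (Engineer).
Obi, Beaumont, Vasquez and Greco are each paramedic-certified, so the next rule applies.
Among Obi, Beaumont, Vasquez and Greco, by date of academy graduation (earlier first): Obi, Beaumont and Vasquez (2003-06-24) before Greco (2006-03-12).
Among Obi, Beaumont and Vasquez, by badge number (higher first) (reversed rule for this group): Obi (858) before Beaumont (717) before Vasquez (568).
So Beaumont takes precedence.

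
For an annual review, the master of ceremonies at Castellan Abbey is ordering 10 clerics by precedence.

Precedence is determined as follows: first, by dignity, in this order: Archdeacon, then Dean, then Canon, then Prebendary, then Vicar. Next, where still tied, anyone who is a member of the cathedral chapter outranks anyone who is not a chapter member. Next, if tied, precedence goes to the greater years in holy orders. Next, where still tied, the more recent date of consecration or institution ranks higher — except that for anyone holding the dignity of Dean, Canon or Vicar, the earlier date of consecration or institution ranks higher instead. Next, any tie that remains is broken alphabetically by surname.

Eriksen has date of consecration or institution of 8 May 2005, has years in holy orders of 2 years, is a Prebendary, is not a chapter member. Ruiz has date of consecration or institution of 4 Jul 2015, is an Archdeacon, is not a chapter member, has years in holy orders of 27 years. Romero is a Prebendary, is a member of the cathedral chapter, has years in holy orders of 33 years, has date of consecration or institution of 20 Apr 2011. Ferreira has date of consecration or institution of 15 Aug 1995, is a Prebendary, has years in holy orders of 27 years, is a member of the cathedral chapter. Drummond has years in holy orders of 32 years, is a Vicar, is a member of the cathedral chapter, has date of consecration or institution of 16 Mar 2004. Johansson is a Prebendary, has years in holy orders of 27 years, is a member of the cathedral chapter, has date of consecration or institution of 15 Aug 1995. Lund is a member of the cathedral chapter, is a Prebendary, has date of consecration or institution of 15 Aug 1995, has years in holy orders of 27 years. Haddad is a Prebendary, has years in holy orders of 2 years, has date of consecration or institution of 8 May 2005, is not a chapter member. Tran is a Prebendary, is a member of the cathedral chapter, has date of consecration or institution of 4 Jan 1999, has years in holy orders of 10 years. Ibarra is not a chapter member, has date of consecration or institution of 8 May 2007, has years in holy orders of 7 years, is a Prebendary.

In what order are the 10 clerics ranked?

Ruiz, Romero, Ferreira, Johansson, Lund, Tran, Ibarra, Eriksen, Haddad, Drummond

By dignity: Ruiz (Archdeacon); then Romero, Ferreira, Johansson, Lund, Tran, Ibarra, Eriksen and Haddad (Prebendary); then Drummond (Vicar).
Among Romero, Ferreira, Johansson, Lund, Tran, Ibarra, Eriksen and Haddad, a member of the cathedral chapter before not a chapter member: Romero, Ferreira, Johansson, Lund and Tran (a member of the cathedral chapter) before Ibarra, Eriksen and Haddad (not a chapter member).
Among Romero, Ferreira, Johansson, Lund and Tran, by years in holy orders (higher first): Romero (33 years) before Ferreira, Johansson and Lund (27 years) before Tran (10 years).
Ferreira, Johansson and Lund all have date of consecration or institution 15 Aug 1995, so the next rule applies.
Among Ferreira, Johansson and Lund, alphabetically by surname: Ferreira before Johansson before Lund.
Among Ibarra, Eriksen and Haddad, by years in holy orders (higher first): Ibarra (7 years) before Eriksen and Haddad (2 years).
Eriksen and Haddad both have date of consecration or institution 8 May 2005, so the next rule applies.
Among Eriksen and Haddad, alphabetically by surname: Eriksen before Haddad.
Full order: Ruiz, Romero, Ferreira, Johansson, Lund, Tran, Ibarra, Eriksen, Haddad, Drummond.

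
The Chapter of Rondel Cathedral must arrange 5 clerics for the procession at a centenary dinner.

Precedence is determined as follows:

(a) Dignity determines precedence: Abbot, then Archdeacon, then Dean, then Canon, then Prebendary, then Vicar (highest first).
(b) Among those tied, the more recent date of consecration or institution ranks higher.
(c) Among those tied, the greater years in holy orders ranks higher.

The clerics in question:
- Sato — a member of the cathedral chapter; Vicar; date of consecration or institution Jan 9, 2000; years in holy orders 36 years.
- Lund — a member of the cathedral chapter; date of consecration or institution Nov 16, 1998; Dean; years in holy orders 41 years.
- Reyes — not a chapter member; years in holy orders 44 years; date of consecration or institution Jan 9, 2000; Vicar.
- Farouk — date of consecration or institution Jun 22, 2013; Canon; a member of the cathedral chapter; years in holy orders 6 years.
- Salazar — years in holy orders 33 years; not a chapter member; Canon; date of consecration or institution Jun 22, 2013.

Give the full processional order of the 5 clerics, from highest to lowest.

Lund, Salazar, Farouk, Reyes, Sato

By dignity: Lund (Dean); then Salazar and Farouk (Canon); then Reyes and Sato (Vicar).
Salazar and Farouk both have date of consecration or institution Jun 22, 2013, so the next rule applies.
Among Salazar and Farouk, by years in holy orders (higher first): Salazar (33 years) before Farouk (6 years).
Reyes and Sato both have date of consecration or institution Jan 9, 2000, so the next rule applies.
Among Reyes and Sato, by years in holy orders (higher first): Reyes (44 years) before Sato (36 years).
Full order: Lund, Salazar, Farouk, Reyes, Sato.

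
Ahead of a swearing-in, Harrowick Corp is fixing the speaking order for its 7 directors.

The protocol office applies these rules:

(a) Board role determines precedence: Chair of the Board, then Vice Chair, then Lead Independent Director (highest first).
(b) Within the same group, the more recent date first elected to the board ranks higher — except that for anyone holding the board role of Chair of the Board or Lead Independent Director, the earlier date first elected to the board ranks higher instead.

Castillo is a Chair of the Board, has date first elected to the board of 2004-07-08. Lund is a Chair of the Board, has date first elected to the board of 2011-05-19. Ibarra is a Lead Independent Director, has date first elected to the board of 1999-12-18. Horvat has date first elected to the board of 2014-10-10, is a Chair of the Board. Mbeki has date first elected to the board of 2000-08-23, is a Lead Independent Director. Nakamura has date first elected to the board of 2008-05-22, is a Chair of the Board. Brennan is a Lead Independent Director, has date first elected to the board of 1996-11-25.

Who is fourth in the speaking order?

Horvat

By board role: Castillo, Nakamura, Lund and Horvat (Chair of the Board); then Brennan, Ibarra and Mbeki (Lead Independent Director).
Among Castillo, Nakamura, Lund and Horvat, by date first elected to the board (earlier first) (reversed rule for this group): Castillo (2004-07-08) before Nakamura (2008-05-22) before Lund (2011-05-19) before Horvat (2014-10-10).
Among Brennan, Ibarra and Mbeki, by date first elected to the board (earlier first) (reversed rule for this group): Brennan (1996-11-25) before Ibarra (1999-12-18) before Mbeki (2000-08-23).
Order: Castillo, Nakamura, Lund, Horvat, Brennan, Ibarra, Mbeki.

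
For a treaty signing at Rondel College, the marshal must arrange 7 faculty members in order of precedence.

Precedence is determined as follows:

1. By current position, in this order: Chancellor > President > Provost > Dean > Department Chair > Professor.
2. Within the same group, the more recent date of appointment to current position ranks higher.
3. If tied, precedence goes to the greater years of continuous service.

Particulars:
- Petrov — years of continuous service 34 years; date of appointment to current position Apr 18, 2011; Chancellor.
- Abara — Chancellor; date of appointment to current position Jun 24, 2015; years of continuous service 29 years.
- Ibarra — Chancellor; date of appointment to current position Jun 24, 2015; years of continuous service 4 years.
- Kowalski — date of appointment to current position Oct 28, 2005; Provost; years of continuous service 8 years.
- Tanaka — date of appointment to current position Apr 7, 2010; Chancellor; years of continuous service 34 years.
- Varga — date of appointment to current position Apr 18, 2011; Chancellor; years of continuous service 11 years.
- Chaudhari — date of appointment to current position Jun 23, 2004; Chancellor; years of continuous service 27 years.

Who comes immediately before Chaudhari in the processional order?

By current position: Abara, Ibarra, Petrov, Varga, Tanaka and Chaudhari (Chancellor); then Kowalski (Provost).
Among Abara, Ibarra, Petrov, Varga, Tanaka and Chaudhari, by date of appointment to current position (later first): Abara and Ibarra (Jun 24, 2015) before Petrov and Varga (Apr 18, 2011) before Tanaka (Apr 7, 2010) before Chaudhari (Jun 23, 2004).
Among Abara and Ibarra, by years of continuous service (higher first): Abara (29 years) before Ibarra (4 years).
Among Petrov and Varga, by years of continuous service (higher first): Petrov (34 years) before Varga (11 years).
Order: Abara, Ibarra, Petrov, Varga, Tanaka, Chaudhari, Kowalski.

Tanaka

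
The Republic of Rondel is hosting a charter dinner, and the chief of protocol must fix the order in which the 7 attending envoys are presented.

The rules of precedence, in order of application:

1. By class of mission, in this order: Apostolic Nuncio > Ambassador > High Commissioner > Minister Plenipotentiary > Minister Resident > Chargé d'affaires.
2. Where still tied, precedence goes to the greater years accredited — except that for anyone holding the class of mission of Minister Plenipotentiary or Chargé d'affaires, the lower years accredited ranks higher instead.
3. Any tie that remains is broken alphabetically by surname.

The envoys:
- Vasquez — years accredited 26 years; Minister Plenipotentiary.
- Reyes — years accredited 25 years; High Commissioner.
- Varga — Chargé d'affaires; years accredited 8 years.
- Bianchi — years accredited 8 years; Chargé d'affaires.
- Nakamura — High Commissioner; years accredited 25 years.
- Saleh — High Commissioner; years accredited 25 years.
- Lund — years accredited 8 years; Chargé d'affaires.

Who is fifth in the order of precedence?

By class of mission: Nakamura, Reyes and Saleh (High Commissioner); then Vasquez (Minister Plenipotentiary); then Bianchi, Lund and Varga (Chargé d'affaires).
Nakamura, Reyes and Saleh all have years accredited 25 years, so the next rule applies.
Among Nakamura, Reyes and Saleh, alphabetically by surname: Nakamura before Reyes before Saleh.
Bianchi, Lund and Varga all have years accredited 8 years, so the next rule applies.
Among Bianchi, Lund and Varga, alphabetically by surname: Bianchi before Lund before Varga.
Order: Nakamura, Reyes, Saleh, Vasquez, Bianchi, Lund, Varga.

Bianchi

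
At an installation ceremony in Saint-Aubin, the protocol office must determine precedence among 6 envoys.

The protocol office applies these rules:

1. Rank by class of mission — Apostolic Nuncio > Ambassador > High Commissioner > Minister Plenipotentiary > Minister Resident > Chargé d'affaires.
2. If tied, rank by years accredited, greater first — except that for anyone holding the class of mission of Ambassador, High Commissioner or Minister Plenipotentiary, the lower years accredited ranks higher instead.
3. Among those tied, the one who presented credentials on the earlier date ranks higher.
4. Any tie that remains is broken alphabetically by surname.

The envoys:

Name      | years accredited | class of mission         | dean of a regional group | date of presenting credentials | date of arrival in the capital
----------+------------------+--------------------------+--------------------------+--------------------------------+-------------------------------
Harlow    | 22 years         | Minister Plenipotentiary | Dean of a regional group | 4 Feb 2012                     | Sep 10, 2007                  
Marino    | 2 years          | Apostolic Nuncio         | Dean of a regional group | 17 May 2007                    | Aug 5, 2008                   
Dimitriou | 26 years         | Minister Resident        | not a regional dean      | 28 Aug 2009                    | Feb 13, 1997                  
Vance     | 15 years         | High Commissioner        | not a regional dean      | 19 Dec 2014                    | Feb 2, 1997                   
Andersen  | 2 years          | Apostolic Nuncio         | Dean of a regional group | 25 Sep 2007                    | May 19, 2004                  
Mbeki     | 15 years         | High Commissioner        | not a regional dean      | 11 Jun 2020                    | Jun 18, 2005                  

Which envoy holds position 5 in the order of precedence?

Harlow

By class of mission: Marino and Andersen (Apostolic Nuncio); then Vance and Mbeki (High Commissioner); then Harlow (Minister Plenipotentiary); then Dimitriou (Minister Resident).
Marino and Andersen both have years accredited 2 years, so the next rule applies.
Among Marino and Andersen, by date of presenting credentials (earlier first): Marino (17 May 2007) before Andersen (25 Sep 2007).
Vance and Mbeki both have years accredited 15 years, so the next rule applies.
Among Vance and Mbeki, by date of presenting credentials (earlier first): Vance (19 Dec 2014) before Mbeki (11 Jun 2020).
Order: Marino, Andersen, Vance, Mbeki, Harlow, Dimitriou.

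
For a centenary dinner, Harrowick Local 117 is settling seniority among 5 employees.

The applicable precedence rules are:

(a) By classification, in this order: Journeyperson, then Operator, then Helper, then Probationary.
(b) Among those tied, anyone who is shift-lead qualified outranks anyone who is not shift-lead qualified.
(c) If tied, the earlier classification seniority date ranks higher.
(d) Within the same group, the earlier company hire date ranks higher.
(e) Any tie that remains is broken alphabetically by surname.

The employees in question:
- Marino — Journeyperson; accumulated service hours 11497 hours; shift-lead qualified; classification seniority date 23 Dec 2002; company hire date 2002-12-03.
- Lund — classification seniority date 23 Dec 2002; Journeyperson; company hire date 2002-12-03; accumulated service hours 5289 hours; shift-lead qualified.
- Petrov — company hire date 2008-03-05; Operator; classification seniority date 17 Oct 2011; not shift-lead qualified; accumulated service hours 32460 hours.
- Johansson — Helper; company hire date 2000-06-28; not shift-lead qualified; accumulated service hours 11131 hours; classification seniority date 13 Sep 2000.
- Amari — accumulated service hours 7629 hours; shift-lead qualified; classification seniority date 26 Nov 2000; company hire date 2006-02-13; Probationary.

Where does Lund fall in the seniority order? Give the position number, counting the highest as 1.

By classification: Lund and Marino (Journeyperson); then Petrov (Operator); then Johansson (Helper); then Amari (Probationary).
Lund and Marino are each shift-lead qualified, so the next rule applies.
Lund and Marino both have classification seniority date 23 Dec 2002, so the next rule applies.
Lund and Marino both have company hire date 2002-12-03, so the next rule applies.
Among Lund and Marino, alphabetically by surname: Lund before Marino.
Order: Lund, Marino, Petrov, Johansson, Amari. So position 1.

1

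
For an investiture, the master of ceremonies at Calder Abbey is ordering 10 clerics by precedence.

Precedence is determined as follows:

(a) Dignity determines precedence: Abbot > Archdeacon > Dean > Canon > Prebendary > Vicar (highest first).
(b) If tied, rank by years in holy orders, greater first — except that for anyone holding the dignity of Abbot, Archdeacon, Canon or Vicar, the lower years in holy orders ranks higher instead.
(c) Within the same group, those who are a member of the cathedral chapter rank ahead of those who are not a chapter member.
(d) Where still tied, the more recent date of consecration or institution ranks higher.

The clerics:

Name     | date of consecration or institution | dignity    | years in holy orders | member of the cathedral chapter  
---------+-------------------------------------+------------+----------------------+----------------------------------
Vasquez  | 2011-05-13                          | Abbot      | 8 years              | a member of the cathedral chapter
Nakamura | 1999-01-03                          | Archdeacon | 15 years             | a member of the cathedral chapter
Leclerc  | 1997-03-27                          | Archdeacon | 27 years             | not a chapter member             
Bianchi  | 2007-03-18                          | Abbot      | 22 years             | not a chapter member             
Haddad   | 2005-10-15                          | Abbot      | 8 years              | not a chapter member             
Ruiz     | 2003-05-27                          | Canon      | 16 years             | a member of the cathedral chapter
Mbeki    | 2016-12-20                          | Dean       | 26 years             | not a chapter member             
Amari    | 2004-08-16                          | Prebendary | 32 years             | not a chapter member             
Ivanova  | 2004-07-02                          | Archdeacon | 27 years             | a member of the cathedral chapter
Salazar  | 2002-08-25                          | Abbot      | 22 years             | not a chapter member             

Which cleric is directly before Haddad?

Vasquez

By dignity: Vasquez, Haddad, Bianchi and Salazar (Abbot); then Nakamura, Ivanova and Leclerc (Archdeacon); then Mbeki (Dean); then Ruiz (Canon); then Amari (Prebendary).
Among Vasquez, Haddad, Bianchi and Salazar, by years in holy orders (lower first) (reversed rule for this group): Vasquez and Haddad (8 years) before Bianchi and Salazar (22 years).
Among Vasquez and Haddad, a member of the cathedral chapter before not a chapter member: Vasquez (a member of the cathedral chapter) before Haddad (not a chapter member).
Bianchi and Salazar are each not a chapter member, so the next rule applies.
Among Bianchi and Salazar, by date of consecration or institution (later first): Bianchi (2007-03-18) before Salazar (2002-08-25).
Among Nakamura, Ivanova and Leclerc, by years in holy orders (lower first) (reversed rule for this group): Nakamura (15 years) before Ivanova and Leclerc (27 years).
Among Ivanova and Leclerc, a member of the cathedral chapter before not a chapter member: Ivanova (a member of the cathedral chapter) before Leclerc (not a chapter member).
Order: Vasquez, Haddad, Bianchi, Salazar, Nakamura, Ivanova, Leclerc, Mbeki, Ruiz, Amari.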